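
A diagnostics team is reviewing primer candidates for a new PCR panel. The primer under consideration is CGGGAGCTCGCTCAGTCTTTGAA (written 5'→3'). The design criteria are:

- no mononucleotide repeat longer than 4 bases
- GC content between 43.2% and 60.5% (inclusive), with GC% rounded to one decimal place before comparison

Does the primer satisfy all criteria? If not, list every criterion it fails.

Meets all criteria.

Base counts: A=4, T=6, G=7, C=6 (length 23).
homopolymer run: longest run = 3 ✓
GC content: GC 13/23 = 56.5% ✓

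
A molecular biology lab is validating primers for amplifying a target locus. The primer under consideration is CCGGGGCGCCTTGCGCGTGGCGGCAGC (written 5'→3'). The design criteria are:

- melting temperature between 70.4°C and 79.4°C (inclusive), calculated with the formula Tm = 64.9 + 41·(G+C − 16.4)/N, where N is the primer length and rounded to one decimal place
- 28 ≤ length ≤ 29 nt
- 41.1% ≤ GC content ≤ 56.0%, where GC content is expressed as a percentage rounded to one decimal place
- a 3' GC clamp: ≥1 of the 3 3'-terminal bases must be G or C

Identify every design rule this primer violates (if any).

Base counts: A=1, T=3, G=13, C=10 (length 27).
Tm: Tm = 64.9 + 41·(23 − 16.4)/27 = 74.9°C ✓
length: length 27, outside 28–29 ✗
GC content: GC 23/27 = 85.2%, outside 41.1–56.0% ✗
GC clamp: 3' end AGC has 2 G/C ✓

Fails: length, GC content.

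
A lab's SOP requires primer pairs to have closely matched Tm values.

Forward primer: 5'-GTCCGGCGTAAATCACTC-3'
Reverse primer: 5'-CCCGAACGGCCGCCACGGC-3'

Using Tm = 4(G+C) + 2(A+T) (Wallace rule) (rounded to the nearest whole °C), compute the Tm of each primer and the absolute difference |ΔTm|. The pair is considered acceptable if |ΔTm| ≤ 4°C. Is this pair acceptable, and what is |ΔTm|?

|ΔTm| = 14°C; the pair is not acceptable.

Forward: A=4 T=4 G=4 C=6 → Tm = 2·8 + 4·10 = 56°C.
Reverse: A=3 T=0 G=6 C=10 → Tm = 2·3 + 4·16 = 70°C.
|ΔTm| = |56 − 70| = 14°C, > 4°C.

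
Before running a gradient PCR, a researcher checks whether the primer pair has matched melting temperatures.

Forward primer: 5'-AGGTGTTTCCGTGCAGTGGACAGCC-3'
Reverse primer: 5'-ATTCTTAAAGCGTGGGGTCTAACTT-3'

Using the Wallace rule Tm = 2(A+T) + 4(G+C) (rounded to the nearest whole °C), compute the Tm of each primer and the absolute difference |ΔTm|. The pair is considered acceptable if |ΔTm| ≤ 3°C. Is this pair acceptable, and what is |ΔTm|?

|ΔTm| = 10°C; the pair is not acceptable.

Forward: A=4 T=6 G=9 C=6 → Tm = 2·10 + 4·15 = 80°C.
Reverse: A=6 T=9 G=6 C=4 → Tm = 2·15 + 4·10 = 70°C.
|ΔTm| = |80 − 70| = 10°C, > 3°C.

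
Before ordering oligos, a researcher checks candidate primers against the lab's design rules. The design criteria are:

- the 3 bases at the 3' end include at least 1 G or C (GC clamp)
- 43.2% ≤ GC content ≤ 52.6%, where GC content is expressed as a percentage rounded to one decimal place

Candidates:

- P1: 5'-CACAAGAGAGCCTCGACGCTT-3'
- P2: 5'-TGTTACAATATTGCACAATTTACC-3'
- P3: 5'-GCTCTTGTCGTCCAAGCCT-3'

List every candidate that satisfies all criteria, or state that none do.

None of the candidates satisfy all criteria.

P1 (21 nt, A=6 T=3 G=5 C=7): 3' end CTT has 1 G/C ✓; GC 12/21 = 57.1%, outside 43.2–52.6% ✗ — fails.
P2 (24 nt, A=8 T=9 G=2 C=5): 3' end ACC has 2 G/C ✓; GC 7/24 = 29.2%, outside 43.2–52.6% ✗ — fails.
P3 (19 nt, A=2 T=6 G=4 C=7): 3' end CCT has 2 G/C ✓; GC 11/19 = 57.9%, outside 43.2–52.6% ✗ — fails.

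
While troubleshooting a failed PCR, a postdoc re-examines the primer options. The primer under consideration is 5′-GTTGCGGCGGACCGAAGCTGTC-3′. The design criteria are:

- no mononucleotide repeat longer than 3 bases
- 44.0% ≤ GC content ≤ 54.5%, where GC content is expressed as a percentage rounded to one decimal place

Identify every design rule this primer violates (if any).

Fails: GC content.

Base counts: A=3, T=4, G=9, C=6 (length 22).
homopolymer run: longest run = 2 ✓
GC content: GC 15/22 = 68.2%, outside 44.0–54.5% ✗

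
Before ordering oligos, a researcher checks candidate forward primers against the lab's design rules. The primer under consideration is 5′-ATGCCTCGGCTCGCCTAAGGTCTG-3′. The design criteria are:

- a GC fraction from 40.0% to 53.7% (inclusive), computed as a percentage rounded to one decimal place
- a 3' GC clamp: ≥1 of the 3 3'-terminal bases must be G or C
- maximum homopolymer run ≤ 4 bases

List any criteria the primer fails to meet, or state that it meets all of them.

Base counts: A=3, T=6, G=7, C=8 (length 24).
GC content: GC 15/24 = 62.5%, outside 40.0–53.7% ✗
GC clamp: 3' end CTG has 2 G/C ✓
homopolymer run: longest run = 2 ✓

Fails: GC content.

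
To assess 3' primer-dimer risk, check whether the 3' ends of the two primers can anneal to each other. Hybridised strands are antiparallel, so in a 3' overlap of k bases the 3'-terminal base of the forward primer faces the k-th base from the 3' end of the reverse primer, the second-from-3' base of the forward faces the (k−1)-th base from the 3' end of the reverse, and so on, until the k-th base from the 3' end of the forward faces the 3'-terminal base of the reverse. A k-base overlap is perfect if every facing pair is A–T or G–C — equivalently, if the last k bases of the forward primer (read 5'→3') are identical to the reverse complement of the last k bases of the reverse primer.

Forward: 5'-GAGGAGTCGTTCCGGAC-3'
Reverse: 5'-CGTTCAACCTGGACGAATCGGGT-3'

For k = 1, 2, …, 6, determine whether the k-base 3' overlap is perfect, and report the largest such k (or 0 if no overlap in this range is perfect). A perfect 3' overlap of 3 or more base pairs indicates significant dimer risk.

Last 6 bases (5'→3') — forward …CCGGAC, reverse …TCGGGT.
Reverse complement of the reverse primer's last 6 bases: ACCCGA; its first k bases are the reverse complement of the reverse primer's last k bases, so a perfect k-base overlap needs the forward primer's last k bases to equal them.
Comparing (forward last k vs required): k=1: C vs A ✗; k=2: AC vs AC ✓; k=3: GAC vs ACC ✗; k=4: GGAC vs ACCC ✗; k=5: CGGAC vs ACCCG ✗; k=6: CCGGAC vs ACCCGA ✗.
Only k = 2 is perfect, so the longest perfect 3' overlap is 2.

Longest perfect overlap: 2 complementary base pairs; below the dimer-risk threshold (threshold 3).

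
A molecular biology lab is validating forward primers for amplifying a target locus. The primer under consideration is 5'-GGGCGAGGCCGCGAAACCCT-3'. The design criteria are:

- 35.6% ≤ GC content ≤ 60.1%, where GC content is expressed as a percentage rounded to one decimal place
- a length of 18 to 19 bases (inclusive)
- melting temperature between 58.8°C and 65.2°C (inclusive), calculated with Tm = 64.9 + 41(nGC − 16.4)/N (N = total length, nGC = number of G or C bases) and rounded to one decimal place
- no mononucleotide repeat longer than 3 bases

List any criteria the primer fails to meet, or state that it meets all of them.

Base counts: A=4, T=1, G=8, C=7 (length 20).
GC content: GC 15/20 = 75.0%, outside 35.6–60.1% ✗
length: length 20, outside 18–19 ✗
Tm: Tm = 64.9 + 41·(15 − 16.4)/20 = 62.0°C ✓
homopolymer run: longest run = 3 ✓

Fails: GC content, length.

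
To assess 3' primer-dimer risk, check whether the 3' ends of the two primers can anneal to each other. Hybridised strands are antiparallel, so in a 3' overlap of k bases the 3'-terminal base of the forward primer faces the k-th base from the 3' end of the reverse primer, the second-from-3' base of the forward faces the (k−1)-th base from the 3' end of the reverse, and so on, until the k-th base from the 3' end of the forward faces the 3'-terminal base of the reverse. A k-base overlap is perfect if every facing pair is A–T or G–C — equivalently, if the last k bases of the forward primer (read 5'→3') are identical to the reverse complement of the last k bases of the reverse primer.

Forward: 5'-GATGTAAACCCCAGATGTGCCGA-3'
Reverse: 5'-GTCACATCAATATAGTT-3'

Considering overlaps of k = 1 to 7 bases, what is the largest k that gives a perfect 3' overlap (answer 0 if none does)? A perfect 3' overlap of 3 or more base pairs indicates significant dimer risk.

Last 7 bases (5'→3') — forward …GTGCCGA, reverse …TATAGTT.
Reverse complement of the reverse primer's last 7 bases: AACTATA; its first k bases are the reverse complement of the reverse primer's last k bases, so a perfect k-base overlap needs the forward primer's last k bases to equal them.
Comparing (forward last k vs required): k=1: A vs A ✓; k=2: GA vs AA ✗; k=3: CGA vs AAC ✗; k=4: CCGA vs AACT ✗; k=5: GCCGA vs AACTA ✗; k=6: TGCCGA vs AACTAT ✗; k=7: GTGCCGA vs AACTATA ✗.
Only k = 1 is perfect, so the longest perfect 3' overlap is 1.

Longest perfect overlap: 1 complementary base pair; below the dimer-risk threshold (threshold 3).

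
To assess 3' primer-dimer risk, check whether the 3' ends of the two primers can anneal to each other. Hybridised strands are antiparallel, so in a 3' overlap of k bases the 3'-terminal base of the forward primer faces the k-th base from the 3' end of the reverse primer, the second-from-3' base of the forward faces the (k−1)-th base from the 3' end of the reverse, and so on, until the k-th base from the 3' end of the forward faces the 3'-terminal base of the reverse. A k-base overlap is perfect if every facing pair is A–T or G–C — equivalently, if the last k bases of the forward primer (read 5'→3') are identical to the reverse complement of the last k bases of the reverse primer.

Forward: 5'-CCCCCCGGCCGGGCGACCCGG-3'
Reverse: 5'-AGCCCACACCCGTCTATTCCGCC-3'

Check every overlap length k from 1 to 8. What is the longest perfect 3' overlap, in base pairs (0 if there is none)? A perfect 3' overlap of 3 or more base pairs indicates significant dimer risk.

Last 8 bases (5'→3') — forward …CGACCCGG, reverse …ATTCCGCC.
Reverse complement of the reverse primer's last 8 bases: GGCGGAAT; its first k bases are the reverse complement of the reverse primer's last k bases, so a perfect k-base overlap needs the forward primer's last k bases to equal them.
Comparing (forward last k vs required): k=1: G vs G ✓; k=2: GG vs GG ✓; k=3: CGG vs GGC ✗; k=4: CCGG vs GGCG ✗; k=5: CCCGG vs GGCGG ✗; k=6: ACCCGG vs GGCGGA ✗; k=7: GACCCGG vs GGCGGAA ✗; k=8: CGACCCGG vs GGCGGAAT ✗.
Perfect overlaps at k = 1, 2; the largest is 2.

Longest perfect overlap: 2 complementary base pairs; below the dimer-risk threshold (threshold 3).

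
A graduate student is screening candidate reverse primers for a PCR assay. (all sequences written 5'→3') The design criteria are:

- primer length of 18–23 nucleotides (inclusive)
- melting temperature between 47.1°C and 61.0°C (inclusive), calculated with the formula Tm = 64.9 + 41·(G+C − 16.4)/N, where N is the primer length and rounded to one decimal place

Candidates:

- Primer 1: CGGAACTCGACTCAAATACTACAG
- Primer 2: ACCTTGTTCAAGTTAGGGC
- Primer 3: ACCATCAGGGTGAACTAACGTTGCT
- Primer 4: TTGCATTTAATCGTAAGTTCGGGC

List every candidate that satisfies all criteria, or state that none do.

Primer 1 (24 nt, A=9 T=4 G=4 C=7): length 24, outside 18–23 ✗; Tm = 64.9 + 41·(11 − 16.4)/24 = 55.7°C ✓ — fails.
Primer 2 (19 nt, A=4 T=6 G=5 C=4): length 19 ✓; Tm = 64.9 + 41·(9 − 16.4)/19 = 48.9°C ✓ — passes.
Primer 3 (25 nt, A=7 T=6 G=6 C=6): length 25, outside 18–23 ✗; Tm = 64.9 + 41·(12 − 16.4)/25 = 57.7°C ✓ — fails.
Primer 4 (24 nt, A=5 T=9 G=6 C=4): length 24, outside 18–23 ✗; Tm = 64.9 + 41·(10 − 16.4)/24 = 54.0°C ✓ — fails.

Primer 2 only.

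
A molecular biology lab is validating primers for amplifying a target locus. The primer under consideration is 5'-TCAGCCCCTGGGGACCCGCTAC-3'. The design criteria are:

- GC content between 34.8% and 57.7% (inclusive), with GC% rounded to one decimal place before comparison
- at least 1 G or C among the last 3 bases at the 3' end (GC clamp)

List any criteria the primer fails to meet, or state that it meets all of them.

Base counts: A=3, T=3, G=6, C=10 (length 22).
GC content: GC 16/22 = 72.7%, outside 34.8–57.7% ✗
GC clamp: 3' end TAC has 1 G/C ✓

Fails: GC content.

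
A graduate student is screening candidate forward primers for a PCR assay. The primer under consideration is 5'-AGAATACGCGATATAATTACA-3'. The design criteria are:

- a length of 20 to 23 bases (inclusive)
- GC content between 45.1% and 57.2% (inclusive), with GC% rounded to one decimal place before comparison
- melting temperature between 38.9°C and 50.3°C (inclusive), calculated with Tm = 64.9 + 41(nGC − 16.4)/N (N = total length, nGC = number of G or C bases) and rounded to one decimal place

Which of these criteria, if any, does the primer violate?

Fails: GC content.

Base counts: A=10, T=5, G=3, C=3 (length 21).
length: length 21 ✓
GC content: GC 6/21 = 28.6%, outside 45.1–57.2% ✗
Tm: Tm = 64.9 + 41·(6 − 16.4)/21 = 44.6°C ✓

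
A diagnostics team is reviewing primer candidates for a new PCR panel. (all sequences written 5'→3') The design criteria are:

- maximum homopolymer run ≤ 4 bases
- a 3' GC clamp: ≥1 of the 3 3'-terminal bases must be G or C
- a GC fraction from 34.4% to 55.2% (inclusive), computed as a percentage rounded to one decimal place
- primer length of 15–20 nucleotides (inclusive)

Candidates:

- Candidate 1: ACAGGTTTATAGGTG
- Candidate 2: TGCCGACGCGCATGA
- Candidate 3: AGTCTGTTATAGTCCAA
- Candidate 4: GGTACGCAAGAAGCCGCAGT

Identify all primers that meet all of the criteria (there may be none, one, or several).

Candidate 1 and Candidate 3.

Candidate 1 (15 nt, A=4 T=5 G=5 C=1): longest run = 3 ✓; 3' end GTG has 2 G/C ✓; GC 6/15 = 40.0% ✓; length 15 ✓ — passes.
Candidate 2 (15 nt, A=3 T=2 G=5 C=5): longest run = 2 ✓; 3' end TGA has 1 G/C ✓; GC 10/15 = 66.7%, outside 34.4–55.2% ✗; length 15 ✓ — fails.
Candidate 3 (17 nt, A=5 T=6 G=3 C=3): longest run = 2 ✓; 3' end CAA has 1 G/C ✓; GC 6/17 = 35.3% ✓; length 17 ✓ — passes.
Candidate 4 (20 nt, A=6 T=2 G=7 C=5): longest run = 2 ✓; 3' end AGT has 1 G/C ✓; GC 12/20 = 60.0%, outside 34.4–55.2% ✗; length 20 ✓ — fails.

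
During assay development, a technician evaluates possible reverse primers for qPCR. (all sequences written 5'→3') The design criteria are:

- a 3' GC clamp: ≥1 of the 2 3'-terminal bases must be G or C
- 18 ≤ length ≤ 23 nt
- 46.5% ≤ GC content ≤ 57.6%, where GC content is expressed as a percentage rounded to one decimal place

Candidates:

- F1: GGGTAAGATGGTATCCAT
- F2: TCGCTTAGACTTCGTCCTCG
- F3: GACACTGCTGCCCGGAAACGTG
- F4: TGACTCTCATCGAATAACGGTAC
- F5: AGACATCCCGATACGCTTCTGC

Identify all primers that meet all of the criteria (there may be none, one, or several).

F2 and F5.

F1 (18 nt, A=5 T=5 G=6 C=2): 3' end AT has 0 G/C, need ≥1 ✗; length 18 ✓; GC 8/18 = 44.4%, outside 46.5–57.6% ✗ — fails.
F2 (20 nt, A=2 T=7 G=4 C=7): 3' end CG has 2 G/C ✓; length 20 ✓; GC 11/20 = 55.0% ✓ — passes.
F3 (22 nt, A=5 T=3 G=7 C=7): 3' end TG has 1 G/C ✓; length 22 ✓; GC 14/22 = 63.6%, outside 46.5–57.6% ✗ — fails.
F4 (23 nt, A=7 T=6 G=4 C=6): 3' end AC has 1 G/C ✓; length 23 ✓; GC 10/23 = 43.5%, outside 46.5–57.6% ✗ — fails.
F5 (22 nt, A=5 T=5 G=4 C=8): 3' end GC has 2 G/C ✓; length 22 ✓; GC 12/22 = 54.5% ✓ — passes.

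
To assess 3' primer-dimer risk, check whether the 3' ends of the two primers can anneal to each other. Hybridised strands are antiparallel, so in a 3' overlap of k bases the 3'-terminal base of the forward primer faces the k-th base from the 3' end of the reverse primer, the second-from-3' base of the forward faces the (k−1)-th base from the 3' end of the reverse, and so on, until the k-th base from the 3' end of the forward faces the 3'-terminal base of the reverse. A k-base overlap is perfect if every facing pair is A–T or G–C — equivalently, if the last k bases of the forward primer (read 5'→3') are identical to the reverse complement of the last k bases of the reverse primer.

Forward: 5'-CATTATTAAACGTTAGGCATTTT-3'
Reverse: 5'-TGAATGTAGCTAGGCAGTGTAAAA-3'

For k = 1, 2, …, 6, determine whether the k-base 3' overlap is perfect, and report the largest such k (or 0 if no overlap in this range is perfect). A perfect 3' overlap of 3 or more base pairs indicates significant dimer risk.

Last 6 bases (5'→3') — forward …CATTTT, reverse …GTAAAA.
Reverse complement of the reverse primer's last 6 bases: TTTTAC; its first k bases are the reverse complement of the reverse primer's last k bases, so a perfect k-base overlap needs the forward primer's last k bases to equal them.
Comparing (forward last k vs required): k=1: T vs T ✓; k=2: TT vs TT ✓; k=3: TTT vs TTT ✓; k=4: TTTT vs TTTT ✓; k=5: ATTTT vs TTTTA ✗; k=6: CATTTT vs TTTTAC ✗.
Perfect overlaps at k = 1, 2, 3, 4; the largest is 4.

Longest perfect overlap: 4 complementary base pairs; significant dimer risk (threshold 3).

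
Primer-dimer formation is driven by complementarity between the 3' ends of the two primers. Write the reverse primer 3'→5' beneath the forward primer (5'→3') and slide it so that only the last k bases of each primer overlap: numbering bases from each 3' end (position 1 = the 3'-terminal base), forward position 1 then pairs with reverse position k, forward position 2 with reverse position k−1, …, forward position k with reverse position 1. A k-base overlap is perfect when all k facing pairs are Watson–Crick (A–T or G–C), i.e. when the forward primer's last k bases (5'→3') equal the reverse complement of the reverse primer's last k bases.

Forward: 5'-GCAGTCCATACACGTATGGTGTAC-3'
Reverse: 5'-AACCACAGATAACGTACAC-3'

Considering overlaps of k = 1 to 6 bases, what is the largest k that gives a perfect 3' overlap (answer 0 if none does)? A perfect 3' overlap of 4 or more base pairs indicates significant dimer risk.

Longest perfect overlap: 6 complementary base pairs; significant dimer risk (threshold 4).

Last 6 bases (5'→3') — forward …GTGTAC, reverse …GTACAC.
Reverse complement of the reverse primer's last 6 bases: GTGTAC; its first k bases are the reverse complement of the reverse primer's last k bases, so a perfect k-base overlap needs the forward primer's last k bases to equal them.
Comparing (forward last k vs required): k=1: C vs G ✗; k=2: AC vs GT ✗; k=3: TAC vs GTG ✗; k=4: GTAC vs GTGT ✗; k=5: TGTAC vs GTGTA ✗; k=6: GTGTAC vs GTGTAC ✓.
Only k = 6 is perfect, so the longest perfect 3' overlap is 6.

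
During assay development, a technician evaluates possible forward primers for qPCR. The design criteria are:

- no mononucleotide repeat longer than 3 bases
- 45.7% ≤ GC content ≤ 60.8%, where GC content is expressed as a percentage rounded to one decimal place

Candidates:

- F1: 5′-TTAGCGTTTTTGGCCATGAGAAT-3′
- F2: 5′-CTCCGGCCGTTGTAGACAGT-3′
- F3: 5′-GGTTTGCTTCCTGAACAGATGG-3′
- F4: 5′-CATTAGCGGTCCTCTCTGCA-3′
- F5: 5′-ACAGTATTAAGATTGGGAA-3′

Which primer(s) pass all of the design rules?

F1 (23 nt, A=5 T=9 G=6 C=3): longest run = 5, exceeds 3 ✗; GC 9/23 = 39.1%, outside 45.7–60.8% ✗ — fails.
F2 (20 nt, A=3 T=5 G=6 C=6): longest run = 2 ✓; GC 12/20 = 60.0% ✓ — passes.
F3 (22 nt, A=4 T=7 G=7 C=4): longest run = 3 ✓; GC 11/22 = 50.0% ✓ — passes.
F4 (20 nt, A=3 T=6 G=4 C=7): longest run = 2 ✓; GC 11/20 = 55.0% ✓ — passes.
F5 (19 nt, A=8 T=5 G=5 C=1): longest run = 3 ✓; GC 6/19 = 31.6%, outside 45.7–60.8% ✗ — fails.

F2, F3 and F4.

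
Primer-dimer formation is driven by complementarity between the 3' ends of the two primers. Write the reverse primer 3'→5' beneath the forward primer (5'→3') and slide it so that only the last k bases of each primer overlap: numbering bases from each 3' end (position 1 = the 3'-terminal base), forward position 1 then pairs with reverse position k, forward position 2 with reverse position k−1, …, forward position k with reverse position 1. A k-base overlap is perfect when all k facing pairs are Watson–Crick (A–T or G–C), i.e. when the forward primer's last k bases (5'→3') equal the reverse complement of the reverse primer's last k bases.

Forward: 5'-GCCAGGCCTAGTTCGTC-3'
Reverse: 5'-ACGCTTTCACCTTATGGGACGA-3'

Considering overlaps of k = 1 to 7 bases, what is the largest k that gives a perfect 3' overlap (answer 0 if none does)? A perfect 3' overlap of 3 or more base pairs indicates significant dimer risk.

Longest perfect overlap: 5 complementary base pairs; significant dimer risk (threshold 3).

Last 7 bases (5'→3') — forward …GTTCGTC, reverse …GGGACGA.
Reverse complement of the reverse primer's last 7 bases: TCGTCCC; its first k bases are the reverse complement of the reverse primer's last k bases, so a perfect k-base overlap needs the forward primer's last k bases to equal them.
Comparing (forward last k vs required): k=1: C vs T ✗; k=2: TC vs TC ✓; k=3: GTC vs TCG ✗; k=4: CGTC vs TCGT ✗; k=5: TCGTC vs TCGTC ✓; k=6: TTCGTC vs TCGTCC ✗; k=7: GTTCGTC vs TCGTCCC ✗.
Perfect overlaps at k = 2, 5; the largest is 5.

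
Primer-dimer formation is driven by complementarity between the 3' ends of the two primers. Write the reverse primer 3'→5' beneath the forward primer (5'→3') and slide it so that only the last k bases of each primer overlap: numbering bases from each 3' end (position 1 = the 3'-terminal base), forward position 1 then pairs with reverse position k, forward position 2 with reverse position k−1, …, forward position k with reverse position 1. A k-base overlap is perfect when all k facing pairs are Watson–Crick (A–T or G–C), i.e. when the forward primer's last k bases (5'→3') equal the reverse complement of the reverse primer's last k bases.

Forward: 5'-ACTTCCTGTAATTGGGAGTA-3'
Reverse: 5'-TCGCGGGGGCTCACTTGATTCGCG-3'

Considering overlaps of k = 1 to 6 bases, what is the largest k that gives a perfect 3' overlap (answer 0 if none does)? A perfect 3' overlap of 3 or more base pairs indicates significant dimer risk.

Last 6 bases (5'→3') — forward …GGAGTA, reverse …TTCGCG.
Reverse complement of the reverse primer's last 6 bases: CGCGAA; its first k bases are the reverse complement of the reverse primer's last k bases, so a perfect k-base overlap needs the forward primer's last k bases to equal them.
Comparing (forward last k vs required): k=1: A vs C ✗; k=2: TA vs CG ✗; k=3: GTA vs CGC ✗; k=4: AGTA vs CGCG ✗; k=5: GAGTA vs CGCGA ✗; k=6: GGAGTA vs CGCGAA ✗.
No overlap length from 1 to 6 is perfect, so the longest perfect 3' overlap is 0.

Longest perfect overlap: 0 complementary base pairs; below the dimer-risk threshold (threshold 3).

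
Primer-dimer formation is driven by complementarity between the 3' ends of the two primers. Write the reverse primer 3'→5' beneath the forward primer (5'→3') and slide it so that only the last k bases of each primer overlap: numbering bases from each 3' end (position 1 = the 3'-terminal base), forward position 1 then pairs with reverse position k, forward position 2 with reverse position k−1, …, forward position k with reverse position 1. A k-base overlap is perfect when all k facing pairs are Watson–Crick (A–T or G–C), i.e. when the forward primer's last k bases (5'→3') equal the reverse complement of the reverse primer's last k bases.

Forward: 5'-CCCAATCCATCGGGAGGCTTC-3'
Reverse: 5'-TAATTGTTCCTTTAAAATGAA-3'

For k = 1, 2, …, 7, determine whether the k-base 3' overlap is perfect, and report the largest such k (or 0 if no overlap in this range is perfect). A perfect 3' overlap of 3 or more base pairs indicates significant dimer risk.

Last 7 bases (5'→3') — forward …AGGCTTC, reverse …AAATGAA.
Reverse complement of the reverse primer's last 7 bases: TTCATTT; its first k bases are the reverse complement of the reverse primer's last k bases, so a perfect k-base overlap needs the forward primer's last k bases to equal them.
Comparing (forward last k vs required): k=1: C vs T ✗; k=2: TC vs TT ✗; k=3: TTC vs TTC ✓; k=4: CTTC vs TTCA ✗; k=5: GCTTC vs TTCAT ✗; k=6: GGCTTC vs TTCATT ✗; k=7: AGGCTTC vs TTCATTT ✗.
Only k = 3 is perfect, so the longest perfect 3' overlap is 3.

Longest perfect overlap: 3 complementary base pairs; significant dimer risk (threshold 3).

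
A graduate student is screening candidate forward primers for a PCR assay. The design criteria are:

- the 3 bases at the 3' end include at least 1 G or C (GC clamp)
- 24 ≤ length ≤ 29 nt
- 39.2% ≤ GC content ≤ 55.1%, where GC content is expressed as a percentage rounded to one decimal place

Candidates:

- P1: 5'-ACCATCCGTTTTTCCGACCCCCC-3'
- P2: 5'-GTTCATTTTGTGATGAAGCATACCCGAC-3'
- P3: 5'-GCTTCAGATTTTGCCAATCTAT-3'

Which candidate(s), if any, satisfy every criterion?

P1 (23 nt, A=3 T=6 G=2 C=12): 3' end CCC has 3 G/C ✓; length 23, outside 24–29 ✗; GC 14/23 = 60.9%, outside 39.2–55.1% ✗ — fails.
P2 (28 nt, A=7 T=9 G=6 C=6): 3' end GAC has 2 G/C ✓; length 28 ✓; GC 12/28 = 42.9% ✓ — passes.
P3 (22 nt, A=5 T=9 G=3 C=5): 3' end TAT has 0 G/C, need ≥1 ✗; length 22, outside 24–29 ✗; GC 8/22 = 36.4%, outside 39.2–55.1% ✗ — fails.

P2 only.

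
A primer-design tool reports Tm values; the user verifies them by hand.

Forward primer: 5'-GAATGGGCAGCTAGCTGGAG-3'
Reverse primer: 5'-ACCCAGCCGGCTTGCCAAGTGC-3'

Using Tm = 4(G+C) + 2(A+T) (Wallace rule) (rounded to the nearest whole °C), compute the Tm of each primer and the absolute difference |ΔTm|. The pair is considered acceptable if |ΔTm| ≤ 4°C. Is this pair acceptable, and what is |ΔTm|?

|ΔTm| = 10°C; the pair is not acceptable.

Forward: A=5 T=3 G=9 C=3 → Tm = 2·8 + 4·12 = 64°C.
Reverse: A=4 T=3 G=6 C=9 → Tm = 2·7 + 4·15 = 74°C.
|ΔTm| = |64 − 74| = 10°C, > 4°C.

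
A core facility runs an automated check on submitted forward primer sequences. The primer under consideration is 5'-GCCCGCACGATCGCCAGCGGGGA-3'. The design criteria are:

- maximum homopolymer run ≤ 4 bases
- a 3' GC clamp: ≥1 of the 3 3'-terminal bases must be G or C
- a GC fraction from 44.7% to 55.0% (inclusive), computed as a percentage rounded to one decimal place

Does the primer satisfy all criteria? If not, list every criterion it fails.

Fails: GC content.

Base counts: A=4, T=1, G=9, C=9 (length 23).
homopolymer run: longest run = 4 ✓
GC clamp: 3' end GGA has 2 G/C ✓
GC content: GC 18/23 = 78.3%, outside 44.7–55.0% ✗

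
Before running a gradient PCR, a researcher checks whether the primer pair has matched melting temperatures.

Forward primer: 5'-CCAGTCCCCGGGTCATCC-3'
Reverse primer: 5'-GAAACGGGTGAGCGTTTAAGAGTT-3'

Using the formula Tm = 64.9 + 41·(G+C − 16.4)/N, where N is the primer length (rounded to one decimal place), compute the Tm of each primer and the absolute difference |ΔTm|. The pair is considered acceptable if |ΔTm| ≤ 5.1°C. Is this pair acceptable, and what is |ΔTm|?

Forward: G+C = 13, N = 18 → Tm = 64.9 + 41·(13 − 16.4)/18 = 57.2°C.
Reverse: G+C = 11, N = 24 → Tm = 64.9 + 41·(11 − 16.4)/24 = 55.7°C.
|ΔTm| = |57.2 − 55.7| = 1.5°C, ≤ 5.1°C.

|ΔTm| = 1.5°C; the pair is acceptable.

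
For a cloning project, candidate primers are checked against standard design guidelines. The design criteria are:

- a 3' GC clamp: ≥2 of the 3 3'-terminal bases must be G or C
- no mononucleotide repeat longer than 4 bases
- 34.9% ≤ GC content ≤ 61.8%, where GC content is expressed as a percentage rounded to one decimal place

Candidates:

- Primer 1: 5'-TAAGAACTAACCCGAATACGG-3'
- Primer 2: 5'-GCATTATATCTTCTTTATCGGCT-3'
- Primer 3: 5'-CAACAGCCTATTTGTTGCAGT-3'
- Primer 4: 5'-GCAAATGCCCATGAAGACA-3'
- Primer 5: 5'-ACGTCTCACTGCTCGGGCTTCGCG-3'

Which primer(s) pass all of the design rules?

Primer 1 only.

Primer 1 (21 nt, A=9 T=3 G=4 C=5): 3' end CGG has 3 G/C ✓; longest run = 3 ✓; GC 9/21 = 42.9% ✓ — passes.
Primer 2 (23 nt, A=4 T=11 G=3 C=5): 3' end GCT has 2 G/C ✓; longest run = 3 ✓; GC 8/23 = 34.8%, outside 34.9–61.8% ✗ — fails.
Primer 3 (21 nt, A=5 T=7 G=4 C=5): 3' end AGT has 1 G/C, need ≥2 ✗; longest run = 3 ✓; GC 9/21 = 42.9% ✓ — fails.
Primer 4 (19 nt, A=8 T=2 G=4 C=5): 3' end ACA has 1 G/C, need ≥2 ✗; longest run = 3 ✓; GC 9/19 = 47.4% ✓ — fails.
Primer 5 (24 nt, A=2 T=6 G=7 C=9): 3' end GCG has 3 G/C ✓; longest run = 3 ✓; GC 16/24 = 66.7%, outside 34.9–61.8% ✗ — fails.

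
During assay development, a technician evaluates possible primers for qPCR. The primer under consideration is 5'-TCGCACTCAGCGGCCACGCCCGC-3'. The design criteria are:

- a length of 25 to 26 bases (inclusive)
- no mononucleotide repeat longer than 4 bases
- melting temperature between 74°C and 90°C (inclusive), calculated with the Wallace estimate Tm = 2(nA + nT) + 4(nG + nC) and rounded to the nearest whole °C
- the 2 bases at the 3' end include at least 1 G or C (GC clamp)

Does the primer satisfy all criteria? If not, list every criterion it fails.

Fails: length.

Base counts: A=3, T=2, G=6, C=12 (length 23).
length: length 23, outside 25–26 ✗
homopolymer run: longest run = 3 ✓
Tm: Tm = 2·5 + 4·18 = 82°C ✓
GC clamp: 3' end GC has 2 G/C ✓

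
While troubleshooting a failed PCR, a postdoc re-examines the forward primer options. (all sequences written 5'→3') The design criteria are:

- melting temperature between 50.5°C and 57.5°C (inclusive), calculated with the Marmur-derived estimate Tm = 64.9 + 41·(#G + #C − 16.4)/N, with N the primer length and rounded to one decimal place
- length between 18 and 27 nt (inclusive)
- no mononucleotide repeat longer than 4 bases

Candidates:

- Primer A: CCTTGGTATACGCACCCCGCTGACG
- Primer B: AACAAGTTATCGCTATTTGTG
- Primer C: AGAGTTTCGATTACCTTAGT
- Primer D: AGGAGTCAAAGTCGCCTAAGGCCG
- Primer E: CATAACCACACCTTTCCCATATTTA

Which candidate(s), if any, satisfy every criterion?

Primer E only.

Primer A (25 nt, A=4 T=5 G=6 C=10): Tm = 64.9 + 41·(16 − 16.4)/25 = 64.2°C, outside 50.5–57.5°C ✗; length 25 ✓; longest run = 4 ✓ — fails.
Primer B (21 nt, A=6 T=8 G=4 C=3): Tm = 64.9 + 41·(7 − 16.4)/21 = 46.5°C, outside 50.5–57.5°C ✗; length 21 ✓; longest run = 3 ✓ — fails.
Primer C (20 nt, A=5 T=8 G=4 C=3): Tm = 64.9 + 41·(7 − 16.4)/20 = 45.6°C, outside 50.5–57.5°C ✗; length 20 ✓; longest run = 3 ✓ — fails.
Primer D (24 nt, A=7 T=3 G=8 C=6): Tm = 64.9 + 41·(14 − 16.4)/24 = 60.8°C, outside 50.5–57.5°C ✗; length 24 ✓; longest run = 3 ✓ — fails.
Primer E (25 nt, A=8 T=8 G=0 C=9): Tm = 64.9 + 41·(9 − 16.4)/25 = 52.8°C ✓; length 25 ✓; longest run = 3 ✓ — passes.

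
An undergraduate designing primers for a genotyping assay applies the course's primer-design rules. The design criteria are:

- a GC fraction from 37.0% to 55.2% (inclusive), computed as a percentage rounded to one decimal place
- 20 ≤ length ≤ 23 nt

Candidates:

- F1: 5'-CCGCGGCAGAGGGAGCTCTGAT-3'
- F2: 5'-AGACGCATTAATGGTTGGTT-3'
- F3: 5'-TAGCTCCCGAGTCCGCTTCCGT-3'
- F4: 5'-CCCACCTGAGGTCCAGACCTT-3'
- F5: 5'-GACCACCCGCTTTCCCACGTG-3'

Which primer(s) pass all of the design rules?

F1 (22 nt, A=4 T=3 G=9 C=6): GC 15/22 = 68.2%, outside 37.0–55.2% ✗; length 22 ✓ — fails.
F2 (20 nt, A=5 T=7 G=6 C=2): GC 8/20 = 40.0% ✓; length 20 ✓ — passes.
F3 (22 nt, A=2 T=6 G=5 C=9): GC 14/22 = 63.6%, outside 37.0–55.2% ✗; length 22 ✓ — fails.
F4 (21 nt, A=4 T=4 G=4 C=9): GC 13/21 = 61.9%, outside 37.0–55.2% ✗; length 21 ✓ — fails.
F5 (21 nt, A=3 T=4 G=4 C=10): GC 14/21 = 66.7%, outside 37.0–55.2% ✗; length 21 ✓ — fails.

F2 only.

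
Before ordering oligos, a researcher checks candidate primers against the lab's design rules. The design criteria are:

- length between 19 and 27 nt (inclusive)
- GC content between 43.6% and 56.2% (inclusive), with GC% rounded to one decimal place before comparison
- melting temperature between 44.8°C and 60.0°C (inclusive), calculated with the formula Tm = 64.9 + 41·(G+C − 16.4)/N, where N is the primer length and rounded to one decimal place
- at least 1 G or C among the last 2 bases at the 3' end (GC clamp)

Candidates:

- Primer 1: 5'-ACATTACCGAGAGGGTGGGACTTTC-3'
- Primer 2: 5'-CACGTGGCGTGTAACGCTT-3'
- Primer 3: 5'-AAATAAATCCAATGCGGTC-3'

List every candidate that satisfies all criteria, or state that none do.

Primer 1 only.

Primer 1 (25 nt, A=6 T=6 G=8 C=5): length 25 ✓; GC 13/25 = 52.0% ✓; Tm = 64.9 + 41·(13 − 16.4)/25 = 59.3°C ✓; 3' end TC has 1 G/C ✓ — passes.
Primer 2 (19 nt, A=3 T=5 G=6 C=5): length 19 ✓; GC 11/19 = 57.9%, outside 43.6–56.2% ✗; Tm = 64.9 + 41·(11 − 16.4)/19 = 53.2°C ✓; 3' end TT has 0 G/C, need ≥1 ✗ — fails.
Primer 3 (19 nt, A=8 T=4 G=3 C=4): length 19 ✓; GC 7/19 = 36.8%, outside 43.6–56.2% ✗; Tm = 64.9 + 41·(7 − 16.4)/19 = 44.6°C, outside 44.8–60.0°C ✗; 3' end TC has 1 G/C ✓ — fails.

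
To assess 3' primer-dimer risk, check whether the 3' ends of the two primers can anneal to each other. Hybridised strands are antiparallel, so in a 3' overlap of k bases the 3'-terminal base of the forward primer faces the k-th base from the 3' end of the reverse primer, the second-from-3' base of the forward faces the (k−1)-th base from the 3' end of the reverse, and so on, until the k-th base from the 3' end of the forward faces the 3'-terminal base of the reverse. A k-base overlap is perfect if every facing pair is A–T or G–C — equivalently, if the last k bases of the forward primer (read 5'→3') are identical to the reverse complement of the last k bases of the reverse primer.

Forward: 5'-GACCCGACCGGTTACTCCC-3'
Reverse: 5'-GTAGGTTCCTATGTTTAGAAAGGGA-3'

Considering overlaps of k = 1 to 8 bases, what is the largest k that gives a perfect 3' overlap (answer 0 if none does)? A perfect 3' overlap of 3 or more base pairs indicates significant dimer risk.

Longest perfect overlap: 4 complementary base pairs; significant dimer risk (threshold 3).

Last 8 bases (5'→3') — forward …TTACTCCC, reverse …GAAAGGGA.
Reverse complement of the reverse primer's last 8 bases: TCCCTTTC; its first k bases are the reverse complement of the reverse primer's last k bases, so a perfect k-base overlap needs the forward primer's last k bases to equal them.
Comparing (forward last k vs required): k=1: C vs T ✗; k=2: CC vs TC ✗; k=3: CCC vs TCC ✗; k=4: TCCC vs TCCC ✓; k=5: CTCCC vs TCCCT ✗; k=6: ACTCCC vs TCCCTT ✗; k=7: TACTCCC vs TCCCTTT ✗; k=8: TTACTCCC vs TCCCTTTC ✗.
Only k = 4 is perfect, so the longest perfect 3' overlap is 4.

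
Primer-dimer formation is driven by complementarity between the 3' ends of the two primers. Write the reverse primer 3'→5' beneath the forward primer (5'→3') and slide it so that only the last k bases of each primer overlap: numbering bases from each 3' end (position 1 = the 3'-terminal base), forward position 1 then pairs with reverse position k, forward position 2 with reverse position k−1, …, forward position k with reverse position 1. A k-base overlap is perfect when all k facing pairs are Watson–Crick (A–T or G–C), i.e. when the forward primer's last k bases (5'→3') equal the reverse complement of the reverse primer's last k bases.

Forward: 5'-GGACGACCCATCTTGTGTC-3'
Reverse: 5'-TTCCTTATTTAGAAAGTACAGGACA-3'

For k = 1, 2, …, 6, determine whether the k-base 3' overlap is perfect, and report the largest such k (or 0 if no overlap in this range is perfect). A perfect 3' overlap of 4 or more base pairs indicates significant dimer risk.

Longest perfect overlap: 4 complementary base pairs; significant dimer risk (threshold 4).

Last 6 bases (5'→3') — forward …TGTGTC, reverse …AGGACA.
Reverse complement of the reverse primer's last 6 bases: TGTCCT; its first k bases are the reverse complement of the reverse primer's last k bases, so a perfect k-base overlap needs the forward primer's last k bases to equal them.
Comparing (forward last k vs required): k=1: C vs T ✗; k=2: TC vs TG ✗; k=3: GTC vs TGT ✗; k=4: TGTC vs TGTC ✓; k=5: GTGTC vs TGTCC ✗; k=6: TGTGTC vs TGTCCT ✗.
Only k = 4 is perfect, so the longest perfect 3' overlap is 4.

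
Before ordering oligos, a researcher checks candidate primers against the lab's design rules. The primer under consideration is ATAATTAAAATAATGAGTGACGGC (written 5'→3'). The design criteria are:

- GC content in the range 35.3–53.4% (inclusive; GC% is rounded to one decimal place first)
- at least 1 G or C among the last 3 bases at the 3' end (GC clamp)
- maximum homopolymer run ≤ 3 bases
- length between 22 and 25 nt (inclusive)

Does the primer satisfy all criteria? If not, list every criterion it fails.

Base counts: A=11, T=6, G=5, C=2 (length 24).
GC content: GC 7/24 = 29.2%, outside 35.3–53.4% ✗
GC clamp: 3' end GGC has 3 G/C ✓
homopolymer run: longest run = 4, exceeds 3 ✗
length: length 24 ✓

Fails: GC content, homopolymer run.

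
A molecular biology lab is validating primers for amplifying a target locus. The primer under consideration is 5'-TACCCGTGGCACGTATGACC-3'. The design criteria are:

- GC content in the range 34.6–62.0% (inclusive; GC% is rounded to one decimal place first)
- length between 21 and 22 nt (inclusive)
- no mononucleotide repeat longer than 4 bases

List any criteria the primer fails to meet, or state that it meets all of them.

Fails: length.

Base counts: A=4, T=4, G=5, C=7 (length 20).
GC content: GC 12/20 = 60.0% ✓
length: length 20, outside 21–22 ✗
homopolymer run: longest run = 3 ✓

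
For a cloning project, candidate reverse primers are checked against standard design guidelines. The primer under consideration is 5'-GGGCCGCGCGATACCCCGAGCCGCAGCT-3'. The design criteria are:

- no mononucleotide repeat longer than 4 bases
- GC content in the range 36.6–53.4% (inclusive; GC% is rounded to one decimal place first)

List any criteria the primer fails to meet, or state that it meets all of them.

Fails: GC content.

Base counts: A=4, T=2, G=10, C=12 (length 28).
homopolymer run: longest run = 4 ✓
GC content: GC 22/28 = 78.6%, outside 36.6–53.4% ✗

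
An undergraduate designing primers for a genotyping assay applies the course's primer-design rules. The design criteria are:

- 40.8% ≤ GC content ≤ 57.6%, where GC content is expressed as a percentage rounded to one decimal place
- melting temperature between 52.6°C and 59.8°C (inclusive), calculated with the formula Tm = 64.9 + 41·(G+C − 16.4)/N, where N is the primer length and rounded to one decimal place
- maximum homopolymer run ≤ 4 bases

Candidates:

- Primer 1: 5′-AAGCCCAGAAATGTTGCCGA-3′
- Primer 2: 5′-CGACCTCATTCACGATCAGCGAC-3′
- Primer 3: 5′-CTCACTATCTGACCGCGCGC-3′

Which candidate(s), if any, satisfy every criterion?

Primer 2 only.

Primer 1 (20 nt, A=7 T=3 G=5 C=5): GC 10/20 = 50.0% ✓; Tm = 64.9 + 41·(10 − 16.4)/20 = 51.8°C, outside 52.6–59.8°C ✗; longest run = 3 ✓ — fails.
Primer 2 (23 nt, A=6 T=4 G=4 C=9): GC 13/23 = 56.5% ✓; Tm = 64.9 + 41·(13 − 16.4)/23 = 58.8°C ✓; longest run = 2 ✓ — passes.
Primer 3 (20 nt, A=3 T=4 G=4 C=9): GC 13/20 = 65.0%, outside 40.8–57.6% ✗; Tm = 64.9 + 41·(13 − 16.4)/20 = 57.9°C ✓; longest run = 2 ✓ — fails.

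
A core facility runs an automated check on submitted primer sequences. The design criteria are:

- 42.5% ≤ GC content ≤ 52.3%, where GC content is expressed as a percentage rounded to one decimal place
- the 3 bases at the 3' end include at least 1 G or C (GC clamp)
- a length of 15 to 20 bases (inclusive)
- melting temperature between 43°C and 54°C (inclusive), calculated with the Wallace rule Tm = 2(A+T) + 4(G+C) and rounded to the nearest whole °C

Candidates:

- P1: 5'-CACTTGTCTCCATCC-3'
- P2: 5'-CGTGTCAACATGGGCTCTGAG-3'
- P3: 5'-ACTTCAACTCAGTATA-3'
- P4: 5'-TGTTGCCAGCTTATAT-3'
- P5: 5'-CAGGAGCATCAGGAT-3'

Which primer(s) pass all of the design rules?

P1 (15 nt, A=2 T=5 G=1 C=7): GC 8/15 = 53.3%, outside 42.5–52.3% ✗; 3' end TCC has 2 G/C ✓; length 15 ✓; Tm = 2·7 + 4·8 = 46°C ✓ — fails.
P2 (21 nt, A=4 T=5 G=7 C=5): GC 12/21 = 57.1%, outside 42.5–52.3% ✗; 3' end GAG has 2 G/C ✓; length 21, outside 15–20 ✗; Tm = 2·9 + 4·12 = 66°C, outside 43–54°C ✗ — fails.
P3 (16 nt, A=6 T=5 G=1 C=4): GC 5/16 = 31.3%, outside 42.5–52.3% ✗; 3' end ATA has 0 G/C, need ≥1 ✗; length 16 ✓; Tm = 2·11 + 4·5 = 42°C, outside 43–54°C ✗ — fails.
P4 (16 nt, A=3 T=7 G=3 C=3): GC 6/16 = 37.5%, outside 42.5–52.3% ✗; 3' end TAT has 0 G/C, need ≥1 ✗; length 16 ✓; Tm = 2·10 + 4·6 = 44°C ✓ — fails.
P5 (15 nt, A=5 T=2 G=5 C=3): GC 8/15 = 53.3%, outside 42.5–52.3% ✗; 3' end GAT has 1 G/C ✓; length 15 ✓; Tm = 2·7 + 4·8 = 46°C ✓ — fails.

None of the candidates satisfy all criteria.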